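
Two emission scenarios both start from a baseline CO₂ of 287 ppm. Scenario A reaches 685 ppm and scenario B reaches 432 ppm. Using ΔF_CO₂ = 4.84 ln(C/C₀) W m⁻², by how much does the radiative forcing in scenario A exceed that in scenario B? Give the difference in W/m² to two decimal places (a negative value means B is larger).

ΔF_A = 4.84 ln(685/287) = 4.84 × 0.86994 = 4.2105 W/m².
ΔF_B = 4.84 ln(432/287) = 4.84 × 0.40894 = 1.9793 W/m².
Difference: 4.2105 − 1.9793 = 2.2312 W/m².
(Equivalently, ΔF_A − ΔF_B = 4.84 ln(685/432) = 4.84 × 0.46099 = 2.2312 W/m².)

ΔF_A − ΔF_B = 2.23 W/m²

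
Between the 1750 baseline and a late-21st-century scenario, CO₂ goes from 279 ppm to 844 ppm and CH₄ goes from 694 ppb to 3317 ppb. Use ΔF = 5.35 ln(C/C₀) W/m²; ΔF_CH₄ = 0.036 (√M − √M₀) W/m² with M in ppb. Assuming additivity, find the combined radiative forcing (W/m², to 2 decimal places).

ΔF = 7.05 W/m²

CO₂: 5.35 × ln(844/279) = 5.35 × ln(3.02509) = 5.35 × 1.10694 = 5.9221 W/m².
CH₄: 0.036 × (√3317 − √694) = 0.036 × (57.5934 − 26.3439) = 0.036 × 31.2495 = 1.1250 W/m².
Total ΔF = 5.9221 + 1.1250 = 7.0471 W/m².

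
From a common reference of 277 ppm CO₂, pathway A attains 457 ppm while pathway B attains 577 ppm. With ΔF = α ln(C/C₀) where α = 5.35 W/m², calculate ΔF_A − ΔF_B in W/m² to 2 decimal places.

ΔF_A − ΔF_B = -1.25 W/m²

ΔF_A = 5.35 ln(457/277) = 5.35 × 0.50067 = 2.6786 W/m².
ΔF_B = 5.35 ln(577/277) = 5.35 × 0.73382 = 3.9259 W/m².
Difference: 2.6786 − 3.9259 = -1.2473 W/m².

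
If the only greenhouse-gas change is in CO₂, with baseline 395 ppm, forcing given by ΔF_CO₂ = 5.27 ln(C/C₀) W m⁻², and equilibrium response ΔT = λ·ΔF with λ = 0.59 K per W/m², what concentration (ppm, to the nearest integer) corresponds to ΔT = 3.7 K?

Required forcing: ΔF = ΔT/λ = 3.7/0.59 = 6.2712 W/m².
Then ln(C/395) = ΔF/5.27 = 6.2712/5.27 = 1.18998.
So C = 395 × e^1.18998 = 395 × 3.28702 = 1298.37 ppm.

C ≈ 1298 ppm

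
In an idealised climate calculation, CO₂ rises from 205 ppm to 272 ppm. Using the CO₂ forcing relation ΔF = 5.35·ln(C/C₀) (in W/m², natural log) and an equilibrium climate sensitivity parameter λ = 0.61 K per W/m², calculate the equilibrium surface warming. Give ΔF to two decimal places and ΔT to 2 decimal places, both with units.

ΔF = 1.51 W/m²; ΔT = 0.92 K

CO₂: 5.35 × ln(272/205) = 5.35 × ln(1.32683) = 5.35 × 0.28279 = 1.5129 W/m².
ΔT = λ ΔF = 0.61 × 1.51 = 0.9211 K.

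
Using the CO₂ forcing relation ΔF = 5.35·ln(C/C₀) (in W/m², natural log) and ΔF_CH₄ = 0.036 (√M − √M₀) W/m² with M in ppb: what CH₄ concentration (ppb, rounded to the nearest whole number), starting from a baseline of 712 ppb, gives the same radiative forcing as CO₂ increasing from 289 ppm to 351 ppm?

M ≈ 3088 ppb

CO₂ forcing: 5.35 × ln(351/289) = 5.35 × 0.194360 = 1.03983 W/m².
Set 0.036(√M − √712) = 1.03983: √M = 1.03983/0.036 + √712 = 28.8842 + 26.6833 = 55.5675.
M = (55.5675)² = 3087.75 ppb.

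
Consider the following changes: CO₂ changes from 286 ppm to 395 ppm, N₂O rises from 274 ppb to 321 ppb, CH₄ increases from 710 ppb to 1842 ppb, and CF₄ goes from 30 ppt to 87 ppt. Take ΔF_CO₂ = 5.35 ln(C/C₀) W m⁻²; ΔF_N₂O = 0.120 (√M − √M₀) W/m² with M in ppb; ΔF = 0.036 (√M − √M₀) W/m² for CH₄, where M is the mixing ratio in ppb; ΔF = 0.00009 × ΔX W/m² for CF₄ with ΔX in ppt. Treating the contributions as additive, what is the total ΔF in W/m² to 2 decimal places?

CO₂: 5.35 × ln(395/286) = 5.35 × ln(1.38112) = 5.35 × 0.32289 = 1.7275 W/m².
N₂O: 0.120 × (√321 − √274) = 0.120 × (17.9165 − 16.5529) = 0.120 × 1.3636 = 0.1636 W/m².
CH₄: 0.036 × (√1842 − √710) = 0.036 × (42.9185 − 26.6458) = 0.036 × 16.2727 = 0.5858 W/m².
CF₄: ΔF = 0.00009 × (87 − 30) = 0.00009 × 57 = 0.0051 W/m².
Total ΔF = 1.7275 + 0.1636 + 0.5858 + 0.0051 = 2.4820 W/m².

ΔF = 2.48 W/m²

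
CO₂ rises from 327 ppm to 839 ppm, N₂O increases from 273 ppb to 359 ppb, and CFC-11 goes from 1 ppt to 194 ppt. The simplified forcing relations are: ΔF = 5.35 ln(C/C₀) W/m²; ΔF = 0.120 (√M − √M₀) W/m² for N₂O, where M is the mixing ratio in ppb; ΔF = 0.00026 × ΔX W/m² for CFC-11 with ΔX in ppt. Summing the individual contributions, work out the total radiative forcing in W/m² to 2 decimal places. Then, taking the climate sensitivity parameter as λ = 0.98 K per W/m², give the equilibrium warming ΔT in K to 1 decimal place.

CO₂: 5.35 × ln(839/327) = 5.35 × ln(2.56575) = 5.35 × 0.94225 = 5.0410 W/m².
N₂O: 0.120 × (√359 − √273) = 0.120 × (18.9473 − 16.5227) = 0.120 × 2.4246 = 0.2910 W/m².
CFC-11: ΔF = 0.00026 × (194 − 1) = 0.00026 × 193 = 0.0502 W/m².
Total ΔF = 5.0410 + 0.2910 + 0.0502 = 5.3822 W/m².
ΔT = λ ΔF = 0.98 × 5.38 = 5.2724 K.

ΔF = 5.38 W/m²; ΔT = 5.3 K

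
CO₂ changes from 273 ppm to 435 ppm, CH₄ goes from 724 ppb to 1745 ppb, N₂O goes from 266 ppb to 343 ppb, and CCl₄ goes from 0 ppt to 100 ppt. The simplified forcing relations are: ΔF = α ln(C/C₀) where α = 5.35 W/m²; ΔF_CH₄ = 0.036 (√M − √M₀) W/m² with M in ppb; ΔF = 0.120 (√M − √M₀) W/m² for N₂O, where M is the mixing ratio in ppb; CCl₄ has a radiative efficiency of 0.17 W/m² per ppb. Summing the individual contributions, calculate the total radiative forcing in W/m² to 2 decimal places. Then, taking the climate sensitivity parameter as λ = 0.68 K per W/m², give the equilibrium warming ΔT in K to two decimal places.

CO₂: 5.35 × ln(435/273) = 5.35 × ln(1.59341) = 5.35 × 0.46588 = 2.4925 W/m².
CH₄: 0.036 × (√1745 − √724) = 0.036 × (41.7732 − 26.9072) = 0.036 × 14.8660 = 0.5352 W/m².
N₂O: 0.120 × (√343 − √266) = 0.120 × (18.5203 − 16.3095) = 0.120 × 2.2108 = 0.2653 W/m².
CCl₄: Δ = 100 − 0 = 100 ppt = 0.100 ppb; ΔF = 0.17 × 0.100 = 0.0170 W/m².
Total ΔF = 2.4925 + 0.5352 + 0.2653 + 0.0170 = 3.3100 W/m².
ΔT = λ ΔF = 0.68 × 3.31 = 2.2508 K.

ΔF = 3.31 W/m²; ΔT = 2.25 K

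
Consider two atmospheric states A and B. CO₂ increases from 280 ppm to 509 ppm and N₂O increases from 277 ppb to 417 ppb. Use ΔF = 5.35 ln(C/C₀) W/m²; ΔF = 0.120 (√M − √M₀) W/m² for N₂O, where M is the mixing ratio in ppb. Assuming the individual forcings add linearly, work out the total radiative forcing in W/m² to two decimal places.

ΔF = 3.65 W/m²

CO₂: 5.35 × ln(509/280) = 5.35 × ln(1.81786) = 5.35 × 0.59766 = 3.1975 W/m².
N₂O: 0.120 × (√417 − √277) = 0.120 × (20.4206 − 16.6433) = 0.120 × 3.7773 = 0.4533 W/m².
Total ΔF = 3.1975 + 0.4533 = 3.6508 W/m².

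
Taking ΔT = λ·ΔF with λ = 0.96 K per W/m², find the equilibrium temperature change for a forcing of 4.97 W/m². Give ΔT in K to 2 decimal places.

ΔT = λ ΔF = 0.96 × 4.97 = 4.7712 K.

ΔT = 4.77 K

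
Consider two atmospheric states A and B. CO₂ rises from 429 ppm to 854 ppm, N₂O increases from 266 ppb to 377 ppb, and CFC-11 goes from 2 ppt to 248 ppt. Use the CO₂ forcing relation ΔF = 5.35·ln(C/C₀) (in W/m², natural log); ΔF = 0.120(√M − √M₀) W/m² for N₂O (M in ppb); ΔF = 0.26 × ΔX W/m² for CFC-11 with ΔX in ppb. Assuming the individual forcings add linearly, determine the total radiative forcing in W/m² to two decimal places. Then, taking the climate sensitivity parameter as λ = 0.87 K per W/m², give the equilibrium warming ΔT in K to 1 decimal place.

CO₂: 5.35 × ln(854/429) = 5.35 × ln(1.99068) = 5.35 × 0.68848 = 3.6834 W/m².
N₂O: 0.120 × (√377 − √266) = 0.120 × (19.4165 − 16.3095) = 0.120 × 3.1070 = 0.3728 W/m².
CFC-11: Δ = 248 − 2 = 246 ppt = 0.246 ppb; ΔF = 0.26 × 0.246 = 0.0640 W/m².
Total ΔF = 3.6834 + 0.3728 + 0.0640 = 4.1202 W/m².
ΔT = λ ΔF = 0.87 × 4.12 = 3.5844 K.

ΔF = 4.12 W/m²; ΔT = 3.6 K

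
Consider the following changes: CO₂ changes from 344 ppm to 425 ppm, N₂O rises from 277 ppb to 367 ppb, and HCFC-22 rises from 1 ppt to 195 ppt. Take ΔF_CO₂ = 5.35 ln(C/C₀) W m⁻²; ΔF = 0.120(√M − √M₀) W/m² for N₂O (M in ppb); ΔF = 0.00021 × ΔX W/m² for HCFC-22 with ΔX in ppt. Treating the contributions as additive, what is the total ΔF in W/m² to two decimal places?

ΔF = 1.47 W/m²

CO₂: 5.35 × ln(425/344) = 5.35 × ln(1.23547) = 5.35 × 0.21145 = 1.1313 W/m².
N₂O: 0.120 × (√367 − √277) = 0.120 × (19.1572 − 16.6433) = 0.120 × 2.5139 = 0.3017 W/m².
HCFC-22: ΔF = 0.00021 × (195 − 1) = 0.00021 × 194 = 0.0407 W/m².
Total ΔF = 1.1313 + 0.3017 + 0.0407 = 1.4737 W/m².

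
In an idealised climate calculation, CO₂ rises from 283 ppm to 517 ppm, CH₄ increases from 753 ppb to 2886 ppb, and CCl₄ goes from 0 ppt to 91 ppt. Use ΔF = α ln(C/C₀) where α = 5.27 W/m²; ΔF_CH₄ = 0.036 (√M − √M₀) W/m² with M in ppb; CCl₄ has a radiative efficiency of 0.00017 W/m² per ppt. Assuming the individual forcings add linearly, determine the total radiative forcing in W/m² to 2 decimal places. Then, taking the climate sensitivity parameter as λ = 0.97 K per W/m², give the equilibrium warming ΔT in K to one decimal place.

CO₂: 5.27 × ln(517/283) = 5.27 × ln(1.82686) = 5.27 × 0.60260 = 3.1757 W/m².
CH₄: 0.036 × (√2886 − √753) = 0.036 × (53.7215 − 27.4408) = 0.036 × 26.2807 = 0.9461 W/m².
CCl₄: ΔF = 0.00017 × (91 − 0) = 0.00017 × 91 = 0.0155 W/m².
Total ΔF = 3.1757 + 0.9461 + 0.0155 = 4.1373 W/m².
ΔT = λ ΔF = 0.97 × 4.14 = 4.0158 K.

ΔF = 4.14 W/m²; ΔT = 4.0 K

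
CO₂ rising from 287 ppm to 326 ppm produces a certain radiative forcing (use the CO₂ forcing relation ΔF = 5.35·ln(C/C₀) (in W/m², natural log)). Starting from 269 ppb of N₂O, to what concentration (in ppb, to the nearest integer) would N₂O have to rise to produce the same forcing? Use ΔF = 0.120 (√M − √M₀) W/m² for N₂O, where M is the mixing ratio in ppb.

CO₂ forcing: 5.35 × ln(326/287) = 5.35 × 0.127415 = 0.68167 W/m².
Set 0.120(√M − √269) = 0.68167: √M = 0.68167/0.120 + √269 = 5.6806 + 16.4012 = 22.0818.
M = (22.0818)² = 487.61 ppb.

M ≈ 488 ppb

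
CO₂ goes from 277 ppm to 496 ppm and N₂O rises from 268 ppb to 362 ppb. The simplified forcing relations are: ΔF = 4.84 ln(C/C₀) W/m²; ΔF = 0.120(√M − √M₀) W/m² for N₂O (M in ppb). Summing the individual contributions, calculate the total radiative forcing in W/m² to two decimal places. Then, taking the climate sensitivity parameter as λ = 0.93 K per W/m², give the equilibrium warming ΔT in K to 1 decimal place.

CO₂: 4.84 × ln(496/277) = 4.84 × ln(1.79061) = 4.84 × 0.58256 = 2.8196 W/m².
N₂O: 0.120 × (√362 − √268) = 0.120 × (19.0263 − 16.3707) = 0.120 × 2.6556 = 0.3187 W/m².
Total ΔF = 2.8196 + 0.3187 = 3.1383 W/m².
ΔT = λ ΔF = 0.93 × 3.14 = 2.9202 K.

ΔF = 3.14 W/m²; ΔT = 2.9 K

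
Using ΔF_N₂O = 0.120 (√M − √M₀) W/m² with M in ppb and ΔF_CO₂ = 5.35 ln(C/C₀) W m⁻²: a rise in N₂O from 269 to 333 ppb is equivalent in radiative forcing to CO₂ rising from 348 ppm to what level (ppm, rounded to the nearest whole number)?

N₂O forcing: 0.120 × (√333 − √269) = 0.120 × (18.2483 − 16.4012) = 0.120 × 1.8471 = 0.22165 W/m².
Set 5.35 ln(C/348) = 0.22165: ln(C/348) = 0.22165/5.35 = 0.04143, so C = 348 × e^0.04143 = 348 × 1.04230 = 362.72 ppm.

C ≈ 363 ppm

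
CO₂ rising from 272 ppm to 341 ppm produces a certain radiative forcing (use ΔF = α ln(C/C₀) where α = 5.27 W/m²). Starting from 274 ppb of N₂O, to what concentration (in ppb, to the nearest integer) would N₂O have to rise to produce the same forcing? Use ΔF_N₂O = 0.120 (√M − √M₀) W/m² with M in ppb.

CO₂ forcing: 5.27 × ln(341/272) = 5.27 × 0.226080 = 1.19144 W/m².
Set 0.120(√M − √274) = 1.19144: √M = 1.19144/0.120 + √274 = 9.9287 + 16.5529 = 26.4816.
M = (26.4816)² = 701.28 ppb.

M ≈ 701 ppb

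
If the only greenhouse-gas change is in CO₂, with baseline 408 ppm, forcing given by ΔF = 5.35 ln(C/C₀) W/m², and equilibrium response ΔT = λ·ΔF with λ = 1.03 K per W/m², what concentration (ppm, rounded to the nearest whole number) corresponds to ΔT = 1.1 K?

C ≈ 498 ppm

Required forcing: ΔF = ΔT/λ = 1.1/1.03 = 1.0680 W/m².
Then ln(C/408) = ΔF/5.35 = 1.0680/5.35 = 0.19963.
So C = 408 × e^0.19963 = 408 × 1.22095 = 498.15 ppm.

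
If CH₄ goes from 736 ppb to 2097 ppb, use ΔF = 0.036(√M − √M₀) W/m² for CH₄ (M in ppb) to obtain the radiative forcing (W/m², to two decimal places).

CH₄: 0.036 × (√2097 − √736) = 0.036 × (45.7930 − 27.1293) = 0.036 × 18.6637 = 0.6719 W/m².

ΔF = 0.67 W/m²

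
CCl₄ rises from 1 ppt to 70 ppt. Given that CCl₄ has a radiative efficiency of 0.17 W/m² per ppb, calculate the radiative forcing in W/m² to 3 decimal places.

CCl₄: Δ = 70 − 1 = 69 ppt = 0.069 ppb; ΔF = 0.17 × 0.069 = 0.0117 W/m².

ΔF = 0.012 W/m²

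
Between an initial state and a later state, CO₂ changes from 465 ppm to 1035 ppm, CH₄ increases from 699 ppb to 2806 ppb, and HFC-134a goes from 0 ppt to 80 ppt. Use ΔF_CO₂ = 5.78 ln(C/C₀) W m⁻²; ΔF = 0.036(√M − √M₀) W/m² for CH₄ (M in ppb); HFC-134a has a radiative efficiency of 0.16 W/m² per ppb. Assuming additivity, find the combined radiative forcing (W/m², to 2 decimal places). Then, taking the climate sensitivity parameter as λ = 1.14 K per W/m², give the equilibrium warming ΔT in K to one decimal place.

ΔF = 5.59 W/m²; ΔT = 6.4 K

CO₂: 5.78 × ln(1035/465) = 5.78 × ln(2.22581) = 5.78 × 0.80012 = 4.6247 W/m².
CH₄: 0.036 × (√2806 − √699) = 0.036 × (52.9717 − 26.4386) = 0.036 × 26.5331 = 0.9552 W/m².
HFC-134a: Δ = 80 − 0 = 80 ppt = 0.080 ppb; ΔF = 0.16 × 0.080 = 0.0128 W/m².
Total ΔF = 4.6247 + 0.9552 + 0.0128 = 5.5927 W/m².
ΔT = λ ΔF = 1.14 × 5.59 = 6.3726 K.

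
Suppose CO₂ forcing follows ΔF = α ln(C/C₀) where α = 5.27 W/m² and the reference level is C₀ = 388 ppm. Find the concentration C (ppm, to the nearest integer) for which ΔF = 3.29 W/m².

Set 5.27 ln(C/388) = 3.29, so ln(C/388) = 3.29/5.27 = 0.62429.
Then C/388 = e^0.62429 = 1.86692, giving C = 388 × 1.86692 = 724.36 ppm.

C ≈ 724 ppm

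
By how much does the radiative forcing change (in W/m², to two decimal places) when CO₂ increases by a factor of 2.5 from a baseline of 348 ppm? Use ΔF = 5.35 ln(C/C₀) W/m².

Because the forcing depends only on the ratio C/C₀, the initial concentration does not enter.
ΔF = 5.35 × ln(2.5) = 5.35 × 0.91629 = 4.9022 W/m².

ΔF = 4.90 W/m²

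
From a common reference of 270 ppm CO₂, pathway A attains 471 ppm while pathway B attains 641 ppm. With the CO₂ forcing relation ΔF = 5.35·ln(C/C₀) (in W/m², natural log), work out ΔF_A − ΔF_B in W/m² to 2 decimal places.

ΔF_A − ΔF_B = -1.65 W/m²

ΔF_A = 5.35 ln(471/270) = 5.35 × 0.55644 = 2.9770 W/m².
ΔF_B = 5.35 ln(641/270) = 5.35 × 0.86461 = 4.6257 W/m².
Difference: 2.9770 − 4.6257 = -1.6487 W/m².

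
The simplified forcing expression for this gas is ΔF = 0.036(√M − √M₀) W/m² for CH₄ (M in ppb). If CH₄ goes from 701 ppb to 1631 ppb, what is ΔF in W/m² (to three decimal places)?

ΔF = 0.501 W/m²

CH₄: 0.036 × (√1631 − √701) = 0.036 × (40.3856 − 26.4764) = 0.036 × 13.9092 = 0.5007 W/m².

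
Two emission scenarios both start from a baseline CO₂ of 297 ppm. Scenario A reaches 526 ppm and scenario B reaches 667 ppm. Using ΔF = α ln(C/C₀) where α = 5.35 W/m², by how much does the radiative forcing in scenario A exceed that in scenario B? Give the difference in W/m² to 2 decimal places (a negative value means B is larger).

ΔF_A − ΔF_B = -1.27 W/m²

ΔF_A = 5.35 ln(526/297) = 5.35 × 0.57157 = 3.0579 W/m².
ΔF_B = 5.35 ln(667/297) = 5.35 × 0.80906 = 4.3285 W/m².
Difference: 3.0579 − 4.3285 = -1.2706 W/m².
(Equivalently, ΔF_A − ΔF_B = 5.35 ln(526/667) = 5.35 × -0.23749 = -1.2706 W/m².)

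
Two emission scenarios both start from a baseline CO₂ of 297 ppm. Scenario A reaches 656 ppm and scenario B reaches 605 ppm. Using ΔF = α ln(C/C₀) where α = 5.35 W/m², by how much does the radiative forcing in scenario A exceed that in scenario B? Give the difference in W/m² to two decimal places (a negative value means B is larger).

ΔF_A = 5.35 ln(656/297) = 5.35 × 0.79243 = 4.2395 W/m².
ΔF_B = 5.35 ln(605/297) = 5.35 × 0.71150 = 3.8065 W/m².
Difference: 4.2395 − 3.8065 = 0.4330 W/m².

ΔF_A − ΔF_B = 0.43 W/m²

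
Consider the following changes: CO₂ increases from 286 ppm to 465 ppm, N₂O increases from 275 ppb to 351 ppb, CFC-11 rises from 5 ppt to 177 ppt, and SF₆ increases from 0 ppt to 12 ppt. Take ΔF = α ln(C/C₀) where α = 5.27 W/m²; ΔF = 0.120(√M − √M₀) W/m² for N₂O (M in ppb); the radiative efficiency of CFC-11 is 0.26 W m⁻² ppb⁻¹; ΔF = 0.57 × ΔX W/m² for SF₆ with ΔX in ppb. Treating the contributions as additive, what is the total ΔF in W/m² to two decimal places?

CO₂: 5.27 × ln(465/286) = 5.27 × ln(1.62587) = 5.27 × 0.48604 = 2.5614 W/m².
N₂O: 0.120 × (√351 − √275) = 0.120 × (18.7350 − 16.5831) = 0.120 × 2.1519 = 0.2582 W/m².
CFC-11: Δ = 177 − 5 = 172 ppt = 0.172 ppb; ΔF = 0.26 × 0.172 = 0.0447 W/m².
SF₆: Δ = 12 − 0 = 12 ppt = 0.012 ppb; ΔF = 0.57 × 0.012 = 0.0068 W/m².
Total ΔF = 2.5614 + 0.2582 + 0.0447 + 0.0068 = 2.8711 W/m².

ΔF = 2.87 W/m²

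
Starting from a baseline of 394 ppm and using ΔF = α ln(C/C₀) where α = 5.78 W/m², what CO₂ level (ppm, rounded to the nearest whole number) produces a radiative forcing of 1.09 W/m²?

C ≈ 476 ppm

Set 5.78 ln(C/394) = 1.09, so ln(C/394) = 1.09/5.78 = 0.18858.
Then C/394 = e^0.18858 = 1.20753, giving C = 394 × 1.20753 = 475.77 ppm.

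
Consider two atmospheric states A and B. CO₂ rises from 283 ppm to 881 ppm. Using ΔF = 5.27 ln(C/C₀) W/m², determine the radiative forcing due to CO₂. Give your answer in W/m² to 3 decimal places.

ΔF = 5.985 W/m²

CO₂: 5.27 × ln(881/283) = 5.27 × ln(3.11307) = 5.27 × 1.13561 = 5.9847 W/m².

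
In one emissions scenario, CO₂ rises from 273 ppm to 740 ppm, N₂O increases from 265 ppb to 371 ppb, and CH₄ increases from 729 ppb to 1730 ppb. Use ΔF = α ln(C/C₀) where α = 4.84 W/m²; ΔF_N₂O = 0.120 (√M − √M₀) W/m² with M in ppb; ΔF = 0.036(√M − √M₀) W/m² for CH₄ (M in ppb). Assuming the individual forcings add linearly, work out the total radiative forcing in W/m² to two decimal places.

CO₂: 4.84 × ln(740/273) = 4.84 × ln(2.71062) = 4.84 × 0.99718 = 4.8264 W/m².
N₂O: 0.120 × (√371 − √265) = 0.120 × (19.2614 − 16.2788) = 0.120 × 2.9826 = 0.3579 W/m².
CH₄: 0.036 × (√1730 − √729) = 0.036 × (41.5933 − 27.0000) = 0.036 × 14.5933 = 0.5254 W/m².
Total ΔF = 4.8264 + 0.3579 + 0.5254 = 5.7097 W/m².

ΔF = 5.71 W/m²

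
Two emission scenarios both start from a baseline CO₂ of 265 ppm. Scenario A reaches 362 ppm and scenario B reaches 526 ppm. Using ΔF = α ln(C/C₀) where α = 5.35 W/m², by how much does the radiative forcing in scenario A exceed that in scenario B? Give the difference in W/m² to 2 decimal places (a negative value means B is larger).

ΔF_A = 5.35 ln(362/265) = 5.35 × 0.31191 = 1.6687 W/m².
ΔF_B = 5.35 ln(526/265) = 5.35 × 0.68557 = 3.6678 W/m².
Difference: 1.6687 − 3.6678 = -1.9991 W/m².
(Equivalently, ΔF_A − ΔF_B = 5.35 ln(362/526) = 5.35 × -0.37366 = -1.9991 W/m².)

ΔF_A − ΔF_B = -2.00 W/m²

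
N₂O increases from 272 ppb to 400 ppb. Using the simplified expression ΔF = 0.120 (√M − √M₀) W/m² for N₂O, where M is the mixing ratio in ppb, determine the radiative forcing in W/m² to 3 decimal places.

ΔF = 0.421 W/m²

N₂O: 0.120 × (√400 − √272) = 0.120 × (20.0000 − 16.4924) = 0.120 × 3.5076 = 0.4209 W/m².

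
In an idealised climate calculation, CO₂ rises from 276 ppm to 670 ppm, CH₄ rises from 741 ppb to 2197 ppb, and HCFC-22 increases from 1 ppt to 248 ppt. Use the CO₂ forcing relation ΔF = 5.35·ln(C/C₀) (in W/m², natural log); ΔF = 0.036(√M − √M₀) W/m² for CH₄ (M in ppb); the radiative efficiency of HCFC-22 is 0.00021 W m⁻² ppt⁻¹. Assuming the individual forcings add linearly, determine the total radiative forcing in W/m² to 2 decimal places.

CO₂: 5.35 × ln(670/276) = 5.35 × ln(2.42754) = 5.35 × 0.88688 = 4.7448 W/m².
CH₄: 0.036 × (√2197 − √741) = 0.036 × (46.8722 − 27.2213) = 0.036 × 19.6509 = 0.7074 W/m².
HCFC-22: ΔF = 0.00021 × (248 − 1) = 0.00021 × 247 = 0.0519 W/m².
Total ΔF = 4.7448 + 0.7074 + 0.0519 = 5.5041 W/m².

ΔF = 5.50 W/m²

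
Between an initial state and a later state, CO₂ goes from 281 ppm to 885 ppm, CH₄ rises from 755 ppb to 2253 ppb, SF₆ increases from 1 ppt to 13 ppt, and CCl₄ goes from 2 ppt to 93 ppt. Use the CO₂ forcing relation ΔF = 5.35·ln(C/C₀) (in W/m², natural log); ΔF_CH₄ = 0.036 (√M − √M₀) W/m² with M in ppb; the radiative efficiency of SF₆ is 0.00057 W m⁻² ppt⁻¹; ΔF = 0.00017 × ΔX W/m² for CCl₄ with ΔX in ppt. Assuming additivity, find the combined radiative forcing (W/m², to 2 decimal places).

ΔF = 6.88 W/m²

CO₂: 5.35 × ln(885/281) = 5.35 × ln(3.14947) = 5.35 × 1.14723 = 6.1377 W/m².
CH₄: 0.036 × (√2253 − √755) = 0.036 × (47.4658 − 27.4773) = 0.036 × 19.9885 = 0.7196 W/m².
SF₆: ΔF = 0.00057 × (13 − 1) = 0.00057 × 12 = 0.0068 W/m².
CCl₄: ΔF = 0.00017 × (93 − 2) = 0.00017 × 91 = 0.0155 W/m².
Total ΔF = 6.1377 + 0.7196 + 0.0068 + 0.0155 = 6.8796 W/m².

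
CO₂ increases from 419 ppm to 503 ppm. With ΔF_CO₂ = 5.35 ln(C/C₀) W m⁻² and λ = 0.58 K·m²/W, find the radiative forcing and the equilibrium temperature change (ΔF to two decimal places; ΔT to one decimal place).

ΔF = 0.98 W/m²; ΔT = 0.6 K

CO₂: 5.35 × ln(503/419) = 5.35 × ln(1.20048) = 5.35 × 0.18272 = 0.9776 W/m².
ΔT = λ ΔF = 0.58 × 0.98 = 0.5684 K.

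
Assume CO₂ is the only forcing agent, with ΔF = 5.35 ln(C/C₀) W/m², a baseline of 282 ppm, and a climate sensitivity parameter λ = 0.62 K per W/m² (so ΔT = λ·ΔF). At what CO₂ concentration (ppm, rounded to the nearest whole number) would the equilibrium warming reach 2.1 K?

C ≈ 531 ppm

Required forcing: ΔF = ΔT/λ = 2.1/0.62 = 3.3871 W/m².
Then ln(C/282) = ΔF/5.35 = 3.3871/5.35 = 0.63310.
So C = 282 × e^0.63310 = 282 × 1.88344 = 531.13 ppm.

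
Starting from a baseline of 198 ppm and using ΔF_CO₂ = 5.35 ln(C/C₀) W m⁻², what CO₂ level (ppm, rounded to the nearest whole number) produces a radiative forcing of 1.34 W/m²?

Set 5.35 ln(C/198) = 1.34, so ln(C/198) = 1.34/5.35 = 0.25047.
Then C/198 = e^0.25047 = 1.28463, giving C = 198 × 1.28463 = 254.36 ppm.

C ≈ 254 ppm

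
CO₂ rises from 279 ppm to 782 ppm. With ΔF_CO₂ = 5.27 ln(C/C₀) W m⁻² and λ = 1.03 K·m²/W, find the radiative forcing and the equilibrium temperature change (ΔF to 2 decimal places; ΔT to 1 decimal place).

CO₂: 5.27 × ln(782/279) = 5.27 × ln(2.80287) = 5.27 × 1.03064 = 5.4315 W/m².
ΔT = λ ΔF = 1.03 × 5.43 = 5.5929 K.

ΔF = 5.43 W/m²; ΔT = 5.6 K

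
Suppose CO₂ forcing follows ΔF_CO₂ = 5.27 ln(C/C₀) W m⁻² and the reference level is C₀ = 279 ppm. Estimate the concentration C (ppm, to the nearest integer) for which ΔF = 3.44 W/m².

Set 5.27 ln(C/279) = 3.44, so ln(C/279) = 3.44/5.27 = 0.65275.
Then C/279 = e^0.65275 = 1.92082, giving C = 279 × 1.92082 = 535.91 ppm.

C ≈ 536 ppm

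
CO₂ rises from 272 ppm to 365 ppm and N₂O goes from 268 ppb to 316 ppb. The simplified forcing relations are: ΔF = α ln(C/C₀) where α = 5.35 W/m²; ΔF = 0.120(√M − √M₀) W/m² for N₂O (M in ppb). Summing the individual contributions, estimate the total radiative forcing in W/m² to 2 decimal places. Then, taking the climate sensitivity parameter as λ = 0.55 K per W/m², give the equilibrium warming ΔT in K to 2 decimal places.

ΔF = 1.74 W/m²; ΔT = 0.96 K

CO₂: 5.35 × ln(365/272) = 5.35 × ln(1.34191) = 5.35 × 0.29409 = 1.5734 W/m².
N₂O: 0.120 × (√316 − √268) = 0.120 × (17.7764 − 16.3707) = 0.120 × 1.4057 = 0.1687 W/m².
Total ΔF = 1.5734 + 0.1687 = 1.7421 W/m².
ΔT = λ ΔF = 0.55 × 1.74 = 0.9570 K.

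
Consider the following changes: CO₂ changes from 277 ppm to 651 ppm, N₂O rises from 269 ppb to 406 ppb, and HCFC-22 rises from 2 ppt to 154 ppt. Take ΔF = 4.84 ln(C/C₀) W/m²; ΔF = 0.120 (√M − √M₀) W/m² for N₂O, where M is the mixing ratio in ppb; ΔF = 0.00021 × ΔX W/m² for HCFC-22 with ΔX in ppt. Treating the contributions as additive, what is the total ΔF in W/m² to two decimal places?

CO₂: 4.84 × ln(651/277) = 4.84 × ln(2.35018) = 4.84 × 0.85449 = 4.1357 W/m².
N₂O: 0.120 × (√406 − √269) = 0.120 × (20.1494 − 16.4012) = 0.120 × 3.7482 = 0.4498 W/m².
HCFC-22: ΔF = 0.00021 × (154 − 2) = 0.00021 × 152 = 0.0319 W/m².
Total ΔF = 4.1357 + 0.4498 + 0.0319 = 4.6174 W/m².

ΔF = 4.62 W/m²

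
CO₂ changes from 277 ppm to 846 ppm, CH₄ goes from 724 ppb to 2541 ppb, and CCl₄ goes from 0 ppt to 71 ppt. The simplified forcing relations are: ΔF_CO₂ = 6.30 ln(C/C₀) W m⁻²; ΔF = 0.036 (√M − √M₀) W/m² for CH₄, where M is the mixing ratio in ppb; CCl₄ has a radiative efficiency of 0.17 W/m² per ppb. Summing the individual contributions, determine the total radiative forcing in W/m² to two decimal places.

CO₂: 6.30 × ln(846/277) = 6.30 × ln(3.05415) = 6.30 × 1.11650 = 7.0340 W/m².
CH₄: 0.036 × (√2541 − √724) = 0.036 × (50.4083 − 26.9072) = 0.036 × 23.5011 = 0.8460 W/m².
CCl₄: Δ = 71 − 0 = 71 ppt = 0.071 ppb; ΔF = 0.17 × 0.071 = 0.0121 W/m².
Total ΔF = 7.0340 + 0.8460 + 0.0121 = 7.8921 W/m².

ΔF = 7.89 W/m²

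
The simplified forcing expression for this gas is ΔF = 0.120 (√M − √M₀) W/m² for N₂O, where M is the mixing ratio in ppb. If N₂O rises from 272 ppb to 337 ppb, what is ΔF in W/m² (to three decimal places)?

ΔF = 0.224 W/m²

N₂O: 0.120 × (√337 − √272) = 0.120 × (18.3576 − 16.4924) = 0.120 × 1.8652 = 0.2238 W/m².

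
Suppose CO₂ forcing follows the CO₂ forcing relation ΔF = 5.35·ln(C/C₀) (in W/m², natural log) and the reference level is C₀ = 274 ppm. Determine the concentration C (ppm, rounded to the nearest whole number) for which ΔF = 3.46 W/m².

Set 5.35 ln(C/274) = 3.46, so ln(C/274) = 3.46/5.35 = 0.64673.
Then C/274 = e^0.64673 = 1.90929, giving C = 274 × 1.90929 = 523.15 ppm.

C ≈ 523 ppm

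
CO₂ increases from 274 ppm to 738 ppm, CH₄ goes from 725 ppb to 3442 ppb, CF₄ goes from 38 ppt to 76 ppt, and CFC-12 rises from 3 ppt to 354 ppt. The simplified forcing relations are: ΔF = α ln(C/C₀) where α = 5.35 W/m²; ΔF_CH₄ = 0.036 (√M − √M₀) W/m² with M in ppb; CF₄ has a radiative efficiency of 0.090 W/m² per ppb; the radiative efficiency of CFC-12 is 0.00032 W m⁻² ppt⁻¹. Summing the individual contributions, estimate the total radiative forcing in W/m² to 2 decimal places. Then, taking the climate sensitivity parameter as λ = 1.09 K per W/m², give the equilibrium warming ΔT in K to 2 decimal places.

CO₂: 5.35 × ln(738/274) = 5.35 × ln(2.69343) = 5.35 × 0.99082 = 5.3009 W/m².
CH₄: 0.036 × (√3442 − √725) = 0.036 × (58.6686 − 26.9258) = 0.036 × 31.7428 = 1.1427 W/m².
CF₄: Δ = 76 − 38 = 38 ppt = 0.038 ppb; ΔF = 0.090 × 0.038 = 0.0034 W/m².
CFC-12: ΔF = 0.00032 × (354 − 3) = 0.00032 × 351 = 0.1123 W/m².
Total ΔF = 5.3009 + 1.1427 + 0.0034 + 0.1123 = 6.5593 W/m².
ΔT = λ ΔF = 1.09 × 6.56 = 7.1504 K.

ΔF = 6.56 W/m²; ΔT = 7.15 K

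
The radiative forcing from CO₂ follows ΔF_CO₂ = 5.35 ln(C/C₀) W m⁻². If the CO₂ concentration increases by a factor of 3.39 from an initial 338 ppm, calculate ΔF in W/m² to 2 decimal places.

Because the forcing depends only on the ratio C/C₀, the initial concentration does not enter.
ΔF = 5.35 × ln(3.39) = 5.35 × 1.22083 = 6.5314 W/m².

ΔF = 6.53 W/m²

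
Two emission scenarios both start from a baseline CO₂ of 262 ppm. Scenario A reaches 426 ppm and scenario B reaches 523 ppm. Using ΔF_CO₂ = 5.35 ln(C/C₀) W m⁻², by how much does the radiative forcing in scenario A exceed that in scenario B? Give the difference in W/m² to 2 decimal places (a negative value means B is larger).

ΔF_A = 5.35 ln(426/262) = 5.35 × 0.48609 = 2.6006 W/m².
ΔF_B = 5.35 ln(523/262) = 5.35 × 0.69124 = 3.6981 W/m².
Difference: 2.6006 − 3.6981 = -1.0975 W/m².

ΔF_A − ΔF_B = -1.10 W/m²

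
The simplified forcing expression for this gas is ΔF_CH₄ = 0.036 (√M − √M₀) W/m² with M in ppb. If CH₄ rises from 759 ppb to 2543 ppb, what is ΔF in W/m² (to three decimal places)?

ΔF = 0.824 W/m²

CH₄: 0.036 × (√2543 − √759) = 0.036 × (50.4282 − 27.5500) = 0.036 × 22.8782 = 0.8236 W/m².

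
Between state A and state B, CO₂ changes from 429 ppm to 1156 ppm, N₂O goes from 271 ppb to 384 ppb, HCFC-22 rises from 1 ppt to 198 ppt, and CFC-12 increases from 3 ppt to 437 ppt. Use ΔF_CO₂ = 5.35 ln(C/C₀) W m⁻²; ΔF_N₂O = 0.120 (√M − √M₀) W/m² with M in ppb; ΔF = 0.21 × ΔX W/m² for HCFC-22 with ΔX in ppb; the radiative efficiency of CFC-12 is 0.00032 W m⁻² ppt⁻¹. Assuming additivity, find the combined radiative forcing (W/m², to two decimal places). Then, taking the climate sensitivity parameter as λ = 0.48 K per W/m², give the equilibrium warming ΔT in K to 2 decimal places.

CO₂: 5.35 × ln(1156/429) = 5.35 × ln(2.69464) = 5.35 × 0.99126 = 5.3032 W/m².
N₂O: 0.120 × (√384 − √271) = 0.120 × (19.5959 − 16.4621) = 0.120 × 3.1338 = 0.3761 W/m².
HCFC-22: Δ = 198 − 1 = 197 ppt = 0.197 ppb; ΔF = 0.21 × 0.197 = 0.0414 W/m².
CFC-12: ΔF = 0.00032 × (437 − 3) = 0.00032 × 434 = 0.1389 W/m².
Total ΔF = 5.3032 + 0.3761 + 0.0414 + 0.1389 = 5.8596 W/m².
ΔT = λ ΔF = 0.48 × 5.86 = 2.8128 K.

ΔF = 5.86 W/m²; ΔT = 2.81 K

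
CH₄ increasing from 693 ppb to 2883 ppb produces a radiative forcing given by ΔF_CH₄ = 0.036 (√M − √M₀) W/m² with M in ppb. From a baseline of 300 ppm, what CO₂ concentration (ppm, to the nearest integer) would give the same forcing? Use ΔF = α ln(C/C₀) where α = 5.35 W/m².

CH₄ forcing: 0.036 × (√2883 − √693) = 0.036 × (53.6936 − 26.3249) = 0.036 × 27.3687 = 0.98527 W/m².
Set 5.35 ln(C/300) = 0.98527: ln(C/300) = 0.98527/5.35 = 0.18416, so C = 300 × e^0.18416 = 300 × 1.20221 = 360.66 ppm.

C ≈ 361 ppm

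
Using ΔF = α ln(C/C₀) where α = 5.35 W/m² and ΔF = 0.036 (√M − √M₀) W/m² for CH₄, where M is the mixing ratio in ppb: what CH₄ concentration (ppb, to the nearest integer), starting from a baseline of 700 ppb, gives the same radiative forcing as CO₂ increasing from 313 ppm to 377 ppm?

CO₂ forcing: 5.35 × ln(377/313) = 5.35 × 0.186042 = 0.99532 W/m².
Set 0.036(√M − √700) = 0.99532: √M = 0.99532/0.036 + √700 = 27.6478 + 26.4575 = 54.1053.
M = (54.1053)² = 2927.38 ppb.

M ≈ 2927 ppb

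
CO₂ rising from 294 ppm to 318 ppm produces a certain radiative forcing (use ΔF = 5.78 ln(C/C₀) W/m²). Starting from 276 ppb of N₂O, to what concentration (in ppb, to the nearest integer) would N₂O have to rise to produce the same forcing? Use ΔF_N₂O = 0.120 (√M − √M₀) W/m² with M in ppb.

M ≈ 416 ppb

CO₂ forcing: 5.78 × ln(318/294) = 5.78 × 0.078472 = 0.45357 W/m².
Set 0.120(√M − √276) = 0.45357: √M = 0.45357/0.120 + √276 = 3.7798 + 16.6132 = 20.3930.
M = (20.3930)² = 415.87 ppb.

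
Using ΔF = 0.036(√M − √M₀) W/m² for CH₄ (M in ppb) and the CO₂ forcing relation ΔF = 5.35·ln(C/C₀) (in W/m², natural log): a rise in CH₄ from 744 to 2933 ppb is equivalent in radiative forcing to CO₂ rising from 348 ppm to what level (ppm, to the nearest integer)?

C ≈ 417 ppm

CH₄ forcing: 0.036 × (√2933 − √744) = 0.036 × (54.1572 − 27.2764) = 0.036 × 26.8808 = 0.96771 W/m².
Set 5.35 ln(C/348) = 0.96771: ln(C/348) = 0.96771/5.35 = 0.18088, so C = 348 × e^0.18088 = 348 × 1.19827 = 417.00 ppm.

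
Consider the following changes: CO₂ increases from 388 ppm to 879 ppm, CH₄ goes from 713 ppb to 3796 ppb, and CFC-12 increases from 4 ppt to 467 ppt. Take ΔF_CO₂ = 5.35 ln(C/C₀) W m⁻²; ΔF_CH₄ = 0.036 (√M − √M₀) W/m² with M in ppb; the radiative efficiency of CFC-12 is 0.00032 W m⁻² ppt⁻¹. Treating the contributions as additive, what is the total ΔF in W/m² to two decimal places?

ΔF = 5.78 W/m²

CO₂: 5.35 × ln(879/388) = 5.35 × ln(2.26546) = 5.35 × 0.81778 = 4.3751 W/m².
CH₄: 0.036 × (√3796 − √713) = 0.036 × (61.6117 − 26.7021) = 0.036 × 34.9096 = 1.2567 W/m².
CFC-12: ΔF = 0.00032 × (467 − 4) = 0.00032 × 463 = 0.1482 W/m².
Total ΔF = 4.3751 + 1.2567 + 0.1482 = 5.7800 W/m².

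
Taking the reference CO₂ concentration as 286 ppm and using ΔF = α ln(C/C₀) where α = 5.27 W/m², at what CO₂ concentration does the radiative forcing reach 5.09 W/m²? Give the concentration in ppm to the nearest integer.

C ≈ 751 ppm

Set 5.27 ln(C/286) = 5.09, so ln(C/286) = 5.09/5.27 = 0.96584.
Then C/286 = e^0.96584 = 2.62699, giving C = 286 × 2.62699 = 751.32 ppm.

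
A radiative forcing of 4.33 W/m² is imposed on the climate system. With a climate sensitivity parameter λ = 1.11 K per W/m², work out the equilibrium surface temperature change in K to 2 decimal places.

ΔT = λ ΔF = 1.11 × 4.33 = 4.8063 K.

ΔT = 4.81 K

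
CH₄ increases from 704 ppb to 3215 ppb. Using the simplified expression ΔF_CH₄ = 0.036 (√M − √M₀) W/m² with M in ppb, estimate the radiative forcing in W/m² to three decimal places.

ΔF = 1.086 W/m²

CH₄: 0.036 × (√3215 − √704) = 0.036 × (56.7010 − 26.5330) = 0.036 × 30.1680 = 1.0860 W/m².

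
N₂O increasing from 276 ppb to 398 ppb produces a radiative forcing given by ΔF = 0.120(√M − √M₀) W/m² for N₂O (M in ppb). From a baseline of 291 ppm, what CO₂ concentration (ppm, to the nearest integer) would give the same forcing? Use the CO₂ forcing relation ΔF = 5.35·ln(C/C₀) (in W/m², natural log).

N₂O forcing: 0.120 × (√398 − √276) = 0.120 × (19.9499 − 16.6132) = 0.120 × 3.3367 = 0.40040 W/m².
Set 5.35 ln(C/291) = 0.40040: ln(C/291) = 0.40040/5.35 = 0.07484, so C = 291 × e^0.07484 = 291 × 1.07771 = 313.61 ppm.

C ≈ 314 ppm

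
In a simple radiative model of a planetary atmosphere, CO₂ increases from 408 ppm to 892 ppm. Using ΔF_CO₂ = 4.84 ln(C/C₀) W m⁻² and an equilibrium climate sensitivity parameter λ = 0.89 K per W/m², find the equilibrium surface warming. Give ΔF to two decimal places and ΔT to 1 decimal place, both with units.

ΔF = 3.79 W/m²; ΔT = 3.4 K

CO₂: 4.84 × ln(892/408) = 4.84 × ln(2.18627) = 4.84 × 0.78220 = 3.7858 W/m².
ΔT = λ ΔF = 0.89 × 3.79 = 3.3731 K.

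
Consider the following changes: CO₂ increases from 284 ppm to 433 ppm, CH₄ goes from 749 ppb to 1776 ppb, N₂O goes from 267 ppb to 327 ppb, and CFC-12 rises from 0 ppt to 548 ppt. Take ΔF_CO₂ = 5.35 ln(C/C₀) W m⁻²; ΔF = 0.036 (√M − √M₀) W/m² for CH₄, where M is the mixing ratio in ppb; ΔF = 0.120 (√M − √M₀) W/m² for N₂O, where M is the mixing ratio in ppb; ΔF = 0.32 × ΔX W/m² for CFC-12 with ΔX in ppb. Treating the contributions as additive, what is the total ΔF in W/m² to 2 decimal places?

CO₂: 5.35 × ln(433/284) = 5.35 × ln(1.52465) = 5.35 × 0.42176 = 2.2564 W/m².
CH₄: 0.036 × (√1776 − √749) = 0.036 × (42.1426 − 27.3679) = 0.036 × 14.7747 = 0.5319 W/m².
N₂O: 0.120 × (√327 − √267) = 0.120 × (18.0831 − 16.3401) = 0.120 × 1.7430 = 0.2092 W/m².
CFC-12: Δ = 548 − 0 = 548 ppt = 0.548 ppb; ΔF = 0.32 × 0.548 = 0.1754 W/m².
Total ΔF = 2.2564 + 0.5319 + 0.2092 + 0.1754 = 3.1729 W/m².

ΔF = 3.17 W/m²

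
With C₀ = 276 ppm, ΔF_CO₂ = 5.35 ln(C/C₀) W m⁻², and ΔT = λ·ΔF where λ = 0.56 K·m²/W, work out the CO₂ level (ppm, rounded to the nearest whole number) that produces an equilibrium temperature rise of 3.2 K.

Required forcing: ΔF = ΔT/λ = 3.2/0.56 = 5.7143 W/m².
Then ln(C/276) = ΔF/5.35 = 5.7143/5.35 = 1.06809.
So C = 276 × e^1.06809 = 276 × 2.90982 = 803.11 ppm.

C ≈ 803 ppm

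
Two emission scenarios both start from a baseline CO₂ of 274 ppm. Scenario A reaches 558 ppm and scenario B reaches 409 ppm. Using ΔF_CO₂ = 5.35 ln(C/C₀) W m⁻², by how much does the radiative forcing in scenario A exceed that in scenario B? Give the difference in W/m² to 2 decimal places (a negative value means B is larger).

ΔF_A − ΔF_B = 1.66 W/m²

ΔF_A = 5.35 ln(558/274) = 5.35 × 0.71123 = 3.8051 W/m².
ΔF_B = 5.35 ln(409/274) = 5.35 × 0.40059 = 2.1432 W/m².
Difference: 3.8051 − 2.1432 = 1.6619 W/m².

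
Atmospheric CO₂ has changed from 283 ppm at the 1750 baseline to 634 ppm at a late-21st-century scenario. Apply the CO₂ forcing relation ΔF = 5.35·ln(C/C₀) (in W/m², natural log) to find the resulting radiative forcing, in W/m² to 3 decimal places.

ΔF = 4.315 W/m²

CO₂: 5.35 × ln(634/283) = 5.35 × ln(2.24028) = 5.35 × 0.80660 = 4.3153 W/m².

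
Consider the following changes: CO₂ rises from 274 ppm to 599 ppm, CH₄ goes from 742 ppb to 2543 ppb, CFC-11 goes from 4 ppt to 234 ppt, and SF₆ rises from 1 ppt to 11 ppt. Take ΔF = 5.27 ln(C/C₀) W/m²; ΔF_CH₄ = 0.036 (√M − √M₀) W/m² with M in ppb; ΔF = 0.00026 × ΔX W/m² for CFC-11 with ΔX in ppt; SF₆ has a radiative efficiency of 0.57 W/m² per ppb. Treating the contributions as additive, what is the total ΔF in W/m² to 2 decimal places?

CO₂: 5.27 × ln(599/274) = 5.27 × ln(2.18613) = 5.27 × 0.78213 = 4.1218 W/m².
CH₄: 0.036 × (√2543 − √742) = 0.036 × (50.4282 − 27.2397) = 0.036 × 23.1885 = 0.8348 W/m².
CFC-11: ΔF = 0.00026 × (234 − 4) = 0.00026 × 230 = 0.0598 W/m².
SF₆: Δ = 11 − 1 = 10 ppt = 0.010 ppb; ΔF = 0.57 × 0.010 = 0.0057 W/m².
Total ΔF = 4.1218 + 0.8348 + 0.0598 + 0.0057 = 5.0221 W/m².

ΔF = 5.02 W/m²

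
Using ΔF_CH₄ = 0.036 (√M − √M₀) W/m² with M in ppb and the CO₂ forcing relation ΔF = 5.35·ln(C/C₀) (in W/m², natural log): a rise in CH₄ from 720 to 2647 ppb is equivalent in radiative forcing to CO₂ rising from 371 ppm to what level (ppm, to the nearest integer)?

C ≈ 438 ppm

CH₄ forcing: 0.036 × (√2647 − √720) = 0.036 × (51.4490 − 26.8328) = 0.036 × 24.6162 = 0.88618 W/m².
Set 5.35 ln(C/371) = 0.88618: ln(C/371) = 0.88618/5.35 = 0.16564, so C = 371 × e^0.16564 = 371 × 1.18015 = 437.84 ppm.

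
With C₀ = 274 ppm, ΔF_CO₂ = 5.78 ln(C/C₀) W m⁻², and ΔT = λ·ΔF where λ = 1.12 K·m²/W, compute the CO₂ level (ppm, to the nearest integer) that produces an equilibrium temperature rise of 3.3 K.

Required forcing: ΔF = ΔT/λ = 3.3/1.12 = 2.9464 W/m².
Then ln(C/274) = ΔF/5.78 = 2.9464/5.78 = 0.50976.
So C = 274 × e^0.50976 = 274 × 1.66489 = 456.18 ppm.

C ≈ 456 ppm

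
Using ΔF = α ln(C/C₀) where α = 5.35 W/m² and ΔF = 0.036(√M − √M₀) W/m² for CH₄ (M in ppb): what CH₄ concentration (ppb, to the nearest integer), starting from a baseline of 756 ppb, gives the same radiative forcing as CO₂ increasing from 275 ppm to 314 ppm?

CO₂ forcing: 5.35 × ln(314/275) = 5.35 × 0.132622 = 0.70953 W/m².
Set 0.036(√M − √756) = 0.70953: √M = 0.70953/0.036 + √756 = 19.7092 + 27.4955 = 47.2047.
M = (47.2047)² = 2228.28 ppb.

M ≈ 2228 ppb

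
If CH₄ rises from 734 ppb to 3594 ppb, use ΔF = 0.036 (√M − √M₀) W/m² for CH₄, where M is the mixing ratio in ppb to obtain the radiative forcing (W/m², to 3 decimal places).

ΔF = 1.183 W/m²

CH₄: 0.036 × (√3594 − √734) = 0.036 × (59.9500 − 27.0924) = 0.036 × 32.8576 = 1.1829 W/m².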